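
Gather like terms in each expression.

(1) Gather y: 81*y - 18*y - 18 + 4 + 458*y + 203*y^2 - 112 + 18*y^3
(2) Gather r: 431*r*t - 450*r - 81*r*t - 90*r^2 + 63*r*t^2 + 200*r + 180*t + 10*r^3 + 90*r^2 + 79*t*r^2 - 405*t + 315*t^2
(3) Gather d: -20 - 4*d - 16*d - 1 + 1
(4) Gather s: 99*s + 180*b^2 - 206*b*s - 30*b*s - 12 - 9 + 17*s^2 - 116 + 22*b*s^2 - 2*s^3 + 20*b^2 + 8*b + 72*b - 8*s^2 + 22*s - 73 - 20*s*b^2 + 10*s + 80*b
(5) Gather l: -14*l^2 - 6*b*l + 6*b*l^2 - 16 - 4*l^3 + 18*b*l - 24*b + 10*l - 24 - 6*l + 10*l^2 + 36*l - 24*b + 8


(1) = 18*y^3 + 203*y^2 + 521*y - 126
(2) = 10*r^3 + 79*r^2*t + r*(63*t^2 + 350*t - 250) + 315*t^2 - 225*t
(3) = -20*d - 20
(4) = 200*b^2 + 160*b - 2*s^3 + s^2*(22*b + 9) + s*(-20*b^2 - 236*b + 131) - 210
(5) = -48*b - 4*l^3 + l^2*(6*b - 4) + l*(12*b + 40) - 32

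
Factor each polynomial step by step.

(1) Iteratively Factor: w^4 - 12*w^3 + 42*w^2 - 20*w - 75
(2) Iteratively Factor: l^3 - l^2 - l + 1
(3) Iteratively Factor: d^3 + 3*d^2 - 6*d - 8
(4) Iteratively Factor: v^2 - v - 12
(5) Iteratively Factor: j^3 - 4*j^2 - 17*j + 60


(1) = (w - 5)*(w^3 - 7*w^2 + 7*w + 15) = (w - 5)*(w - 3)*(w^2 - 4*w - 5) = (w - 5)^2*(w - 3)*(w + 1)
(2) = (l + 1)*(l^2 - 2*l + 1) = (l - 1)*(l + 1)*(l - 1)
(3) = (d - 2)*(d^2 + 5*d + 4) = (d - 2)*(d + 4)*(d + 1)
(4) = (v - 4)*(v + 3)
(5) = (j - 5)*(j^2 + j - 12) = (j - 5)*(j + 4)*(j - 3)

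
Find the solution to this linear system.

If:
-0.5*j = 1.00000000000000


Then:
j = -2.00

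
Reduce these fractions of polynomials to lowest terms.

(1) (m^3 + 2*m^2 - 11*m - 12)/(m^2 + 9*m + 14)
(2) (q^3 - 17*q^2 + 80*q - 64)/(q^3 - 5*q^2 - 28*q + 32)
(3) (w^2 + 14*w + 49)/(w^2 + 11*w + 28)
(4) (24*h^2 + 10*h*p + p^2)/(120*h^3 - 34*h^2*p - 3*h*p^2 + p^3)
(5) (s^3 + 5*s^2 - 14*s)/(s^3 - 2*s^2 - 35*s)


(1) = (m^3 + 2*m^2 - 11*m - 12)/(m^2 + 9*m + 14)
(2) = (q - 8)/(q + 4)
(3) = (w + 7)/(w + 4)
(4) = (4*h + p)/(20*h^2 - 9*h*p + p^2)
(5) = (s^2 + 5*s - 14)/(s^2 - 2*s - 35)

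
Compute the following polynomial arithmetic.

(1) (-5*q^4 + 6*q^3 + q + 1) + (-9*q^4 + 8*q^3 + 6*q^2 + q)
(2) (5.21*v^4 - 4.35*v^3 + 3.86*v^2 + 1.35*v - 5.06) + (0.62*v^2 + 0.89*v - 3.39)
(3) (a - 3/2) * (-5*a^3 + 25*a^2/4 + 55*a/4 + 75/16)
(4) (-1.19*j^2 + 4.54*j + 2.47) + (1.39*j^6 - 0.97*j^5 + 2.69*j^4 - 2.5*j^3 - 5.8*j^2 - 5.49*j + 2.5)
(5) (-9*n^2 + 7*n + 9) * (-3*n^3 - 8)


(1) = -14*q^4 + 14*q^3 + 6*q^2 + 2*q + 1
(2) = 5.21*v^4 - 4.35*v^3 + 4.48*v^2 + 2.24*v - 8.45
(3) = -5*a^4 + 55*a^3/4 + 35*a^2/8 - 255*a/16 - 225/32
(4) = 1.39*j^6 - 0.97*j^5 + 2.69*j^4 - 2.5*j^3 - 6.99*j^2 - 0.95*j + 4.97
(5) = 27*n^5 - 21*n^4 - 27*n^3 + 72*n^2 - 56*n - 72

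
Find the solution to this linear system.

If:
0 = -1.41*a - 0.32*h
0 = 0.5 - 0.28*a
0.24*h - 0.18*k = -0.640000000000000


Then:
a = 1.79
h = -7.87
k = -6.94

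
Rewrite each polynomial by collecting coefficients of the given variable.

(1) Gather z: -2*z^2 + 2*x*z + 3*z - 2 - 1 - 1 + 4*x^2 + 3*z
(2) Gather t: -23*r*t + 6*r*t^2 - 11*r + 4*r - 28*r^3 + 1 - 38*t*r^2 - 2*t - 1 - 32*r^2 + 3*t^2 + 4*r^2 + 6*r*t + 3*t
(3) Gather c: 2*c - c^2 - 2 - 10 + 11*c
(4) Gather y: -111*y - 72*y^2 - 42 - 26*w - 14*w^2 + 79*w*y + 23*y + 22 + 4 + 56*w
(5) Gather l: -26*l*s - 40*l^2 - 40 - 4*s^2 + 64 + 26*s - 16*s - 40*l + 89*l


(1) = 4*x^2 - 2*z^2 + z*(2*x + 6) - 4
(2) = -28*r^3 - 28*r^2 - 7*r + t^2*(6*r + 3) + t*(-38*r^2 - 17*r + 1)
(3) = -c^2 + 13*c - 12
(4) = -14*w^2 + 30*w - 72*y^2 + y*(79*w - 88) - 16
(5) = -40*l^2 + l*(49 - 26*s) - 4*s^2 + 10*s + 24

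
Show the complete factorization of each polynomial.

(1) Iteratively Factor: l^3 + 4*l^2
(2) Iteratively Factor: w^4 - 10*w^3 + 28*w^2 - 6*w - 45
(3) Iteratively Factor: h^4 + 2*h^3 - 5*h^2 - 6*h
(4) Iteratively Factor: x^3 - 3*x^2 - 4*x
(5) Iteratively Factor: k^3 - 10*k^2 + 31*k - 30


(1) = (l)*(l^2 + 4*l) = l^2*(l + 4)
(2) = (w + 1)*(w^3 - 11*w^2 + 39*w - 45) = (w - 3)*(w + 1)*(w^2 - 8*w + 15) = (w - 3)^2*(w + 1)*(w - 5)
(3) = (h)*(h^3 + 2*h^2 - 5*h - 6) = h*(h + 3)*(h^2 - h - 2) = h*(h - 2)*(h + 3)*(h + 1)
(4) = (x)*(x^2 - 3*x - 4) = x*(x - 4)*(x + 1)
(5) = (k - 5)*(k^2 - 5*k + 6) = (k - 5)*(k - 2)*(k - 3)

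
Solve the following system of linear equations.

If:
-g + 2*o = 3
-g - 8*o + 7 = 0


Then:
g = -1
o = 1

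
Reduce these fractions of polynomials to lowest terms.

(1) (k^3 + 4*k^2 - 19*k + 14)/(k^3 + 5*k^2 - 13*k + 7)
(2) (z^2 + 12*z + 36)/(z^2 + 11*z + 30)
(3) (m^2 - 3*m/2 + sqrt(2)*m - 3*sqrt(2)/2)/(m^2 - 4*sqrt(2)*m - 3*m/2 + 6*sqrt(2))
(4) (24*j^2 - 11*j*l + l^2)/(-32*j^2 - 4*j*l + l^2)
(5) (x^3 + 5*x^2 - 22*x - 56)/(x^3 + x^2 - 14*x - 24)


(1) = (k - 2)/(k - 1)
(2) = (z + 6)/(z + 5)
(3) = (4*m + 4*sqrt(2))/(4*m - 16*sqrt(2))
(4) = (-3*j + l)/(4*j + l)
(5) = (x + 7)/(x + 3)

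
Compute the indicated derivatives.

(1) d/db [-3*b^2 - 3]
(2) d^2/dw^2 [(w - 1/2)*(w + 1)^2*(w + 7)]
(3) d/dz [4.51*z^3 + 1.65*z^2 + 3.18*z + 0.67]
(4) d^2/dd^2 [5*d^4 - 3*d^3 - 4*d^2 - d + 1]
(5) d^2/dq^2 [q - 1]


(1) = -6*b
(2) = 12*w^2 + 51*w + 21
(3) = 13.53*z^2 + 3.3*z + 3.18
(4) = 60*d^2 - 18*d - 8
(5) = 0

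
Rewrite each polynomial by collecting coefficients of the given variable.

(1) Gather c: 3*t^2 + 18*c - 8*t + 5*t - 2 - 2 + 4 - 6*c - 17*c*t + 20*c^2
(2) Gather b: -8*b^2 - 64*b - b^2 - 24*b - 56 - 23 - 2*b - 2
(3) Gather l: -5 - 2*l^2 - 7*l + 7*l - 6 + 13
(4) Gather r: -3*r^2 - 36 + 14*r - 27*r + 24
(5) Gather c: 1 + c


(1) = 20*c^2 + c*(12 - 17*t) + 3*t^2 - 3*t
(2) = -9*b^2 - 90*b - 81
(3) = 2 - 2*l^2
(4) = -3*r^2 - 13*r - 12
(5) = c + 1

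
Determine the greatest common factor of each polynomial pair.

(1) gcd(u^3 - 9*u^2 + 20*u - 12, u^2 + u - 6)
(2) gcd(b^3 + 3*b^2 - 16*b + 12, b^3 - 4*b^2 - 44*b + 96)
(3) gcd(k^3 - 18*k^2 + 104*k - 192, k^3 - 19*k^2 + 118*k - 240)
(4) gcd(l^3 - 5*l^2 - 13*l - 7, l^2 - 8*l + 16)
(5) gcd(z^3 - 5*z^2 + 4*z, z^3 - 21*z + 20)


(1) = u - 2
(2) = gcd((b - 2)*(b - 1)*(b + 6), (b - 8)*(b - 2)*(b + 6)) = b^2 + 4*b - 12
(3) = gcd((k - 8)*(k - 6)*(k - 4), (k - 8)*(k - 6)*(k - 5)) = k^2 - 14*k + 48
(4) = 1
(5) = z^2 - 5*z + 4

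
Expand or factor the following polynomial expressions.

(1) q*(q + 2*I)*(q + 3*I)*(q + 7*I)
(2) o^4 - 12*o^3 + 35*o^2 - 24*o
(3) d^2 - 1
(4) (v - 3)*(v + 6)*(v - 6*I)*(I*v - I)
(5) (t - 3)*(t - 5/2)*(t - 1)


(1) = q^4 + 12*I*q^3 - 41*q^2 - 42*I*q
(2) = o*(o - 8)*(o - 3)*(o - 1)
(3) = (d - 1)*(d + 1)
(4) = I*v^4 + 6*v^3 + 2*I*v^3 + 12*v^2 - 21*I*v^2 - 126*v + 18*I*v + 108
(5) = t^3 - 13*t^2/2 + 13*t - 15/2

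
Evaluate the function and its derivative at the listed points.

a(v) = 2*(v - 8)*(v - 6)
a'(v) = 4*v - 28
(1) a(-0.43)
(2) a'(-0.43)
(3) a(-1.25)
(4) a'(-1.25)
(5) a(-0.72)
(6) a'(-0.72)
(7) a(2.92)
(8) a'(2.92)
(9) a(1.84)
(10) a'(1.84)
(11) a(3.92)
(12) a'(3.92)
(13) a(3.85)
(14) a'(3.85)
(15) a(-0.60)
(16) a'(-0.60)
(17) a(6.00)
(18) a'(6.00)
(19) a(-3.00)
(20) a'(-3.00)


(1) = 108.41
(2) = -29.72
(3) = 134.12
(4) = -33.00
(5) = 117.20
(6) = -30.88
(7) = 31.29
(8) = -16.32
(9) = 51.25
(10) = -20.64
(11) = 16.97
(12) = -12.32
(13) = 17.85
(14) = -12.60
(15) = 113.52
(16) = -30.40
(17) = 0.00
(18) = -4.00
(19) = 198.00
(20) = -40.00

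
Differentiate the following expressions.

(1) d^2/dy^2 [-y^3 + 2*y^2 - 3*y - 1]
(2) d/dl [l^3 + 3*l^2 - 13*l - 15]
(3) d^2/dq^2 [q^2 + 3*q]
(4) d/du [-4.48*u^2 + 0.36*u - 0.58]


(1) = 4 - 6*y
(2) = 3*l^2 + 6*l - 13
(3) = 2
(4) = 0.36 - 8.96*u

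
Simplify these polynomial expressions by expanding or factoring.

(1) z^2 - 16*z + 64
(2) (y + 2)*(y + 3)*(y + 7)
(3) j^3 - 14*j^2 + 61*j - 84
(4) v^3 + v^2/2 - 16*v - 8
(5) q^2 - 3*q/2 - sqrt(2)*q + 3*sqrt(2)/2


(1) = (z - 8)^2
(2) = y^3 + 12*y^2 + 41*y + 42
(3) = (j - 7)*(j - 4)*(j - 3)
(4) = (v - 4)*(v + 1/2)*(v + 4)
(5) = (q - 3/2)*(q - sqrt(2))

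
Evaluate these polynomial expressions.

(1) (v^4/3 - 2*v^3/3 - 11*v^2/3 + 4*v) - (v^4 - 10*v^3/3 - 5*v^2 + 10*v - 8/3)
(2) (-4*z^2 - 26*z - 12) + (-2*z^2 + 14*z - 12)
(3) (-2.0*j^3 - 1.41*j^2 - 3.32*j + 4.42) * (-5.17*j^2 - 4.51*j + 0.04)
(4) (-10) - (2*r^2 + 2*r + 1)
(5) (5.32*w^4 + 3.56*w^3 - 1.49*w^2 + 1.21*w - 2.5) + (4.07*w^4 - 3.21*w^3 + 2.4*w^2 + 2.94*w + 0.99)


(1) = -2*v^4/3 + 8*v^3/3 + 4*v^2/3 - 6*v + 8/3
(2) = -6*z^2 - 12*z - 24
(3) = 10.34*j^5 + 16.3097*j^4 + 23.4435*j^3 - 7.9346*j^2 - 20.067*j + 0.1768
(4) = -2*r^2 - 2*r - 11
(5) = 9.39*w^4 + 0.35*w^3 + 0.91*w^2 + 4.15*w - 1.51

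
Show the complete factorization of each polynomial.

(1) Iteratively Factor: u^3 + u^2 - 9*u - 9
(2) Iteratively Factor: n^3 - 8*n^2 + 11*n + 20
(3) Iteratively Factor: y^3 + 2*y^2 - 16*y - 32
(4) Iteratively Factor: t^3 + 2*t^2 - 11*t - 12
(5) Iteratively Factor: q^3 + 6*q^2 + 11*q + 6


(1) = (u + 1)*(u^2 - 9) = (u + 1)*(u + 3)*(u - 3)
(2) = (n + 1)*(n^2 - 9*n + 20) = (n - 4)*(n + 1)*(n - 5)
(3) = (y - 4)*(y^2 + 6*y + 8) = (y - 4)*(y + 4)*(y + 2)
(4) = (t + 4)*(t^2 - 2*t - 3) = (t + 1)*(t + 4)*(t - 3)
(5) = (q + 3)*(q^2 + 3*q + 2) = (q + 1)*(q + 3)*(q + 2)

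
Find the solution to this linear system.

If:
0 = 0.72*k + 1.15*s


Then:
k = -1.59722222222222*s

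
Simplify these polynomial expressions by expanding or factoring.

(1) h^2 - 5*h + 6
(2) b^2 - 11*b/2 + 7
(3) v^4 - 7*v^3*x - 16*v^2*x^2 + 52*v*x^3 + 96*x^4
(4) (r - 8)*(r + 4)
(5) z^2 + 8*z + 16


(1) = (h - 3)*(h - 2)
(2) = (b - 7/2)*(b - 2)
(3) = (v - 8*x)*(v - 3*x)*(v + 2*x)^2
(4) = r^2 - 4*r - 32
(5) = (z + 4)^2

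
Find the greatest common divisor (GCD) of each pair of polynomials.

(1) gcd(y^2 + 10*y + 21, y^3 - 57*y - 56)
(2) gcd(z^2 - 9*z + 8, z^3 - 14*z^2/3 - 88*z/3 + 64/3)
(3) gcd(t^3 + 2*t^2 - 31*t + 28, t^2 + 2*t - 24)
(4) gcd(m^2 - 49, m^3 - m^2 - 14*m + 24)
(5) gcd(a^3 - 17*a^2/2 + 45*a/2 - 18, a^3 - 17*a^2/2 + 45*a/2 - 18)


(1) = y + 7
(2) = z - 8
(3) = gcd((t - 4)*(t - 1)*(t + 7), (t - 4)*(t + 6)) = t - 4
(4) = 1
(5) = gcd((a - 4)*(a - 3)*(a - 3/2), (a - 4)*(a - 3)*(a - 3/2)) = a^3 - 17*a^2/2 + 45*a/2 - 18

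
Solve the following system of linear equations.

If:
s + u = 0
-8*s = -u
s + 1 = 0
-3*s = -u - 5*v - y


Then:
No Solution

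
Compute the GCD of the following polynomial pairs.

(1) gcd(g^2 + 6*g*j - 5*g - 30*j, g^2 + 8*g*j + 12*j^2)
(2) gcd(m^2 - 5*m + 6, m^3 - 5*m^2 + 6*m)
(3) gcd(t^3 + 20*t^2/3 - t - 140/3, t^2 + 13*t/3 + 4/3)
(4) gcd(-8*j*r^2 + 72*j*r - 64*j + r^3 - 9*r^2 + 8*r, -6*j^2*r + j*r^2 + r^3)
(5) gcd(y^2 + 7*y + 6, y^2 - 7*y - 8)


(1) = gcd((g - 5)*(g + 6*j), (g + 2*j)*(g + 6*j)) = g + 6*j
(2) = m^2 - 5*m + 6
(3) = t + 4
(4) = gcd((-8*j + r)*(r - 8)*(r - 1), r*(-2*j + r)*(3*j + r)) = 1
(5) = y + 1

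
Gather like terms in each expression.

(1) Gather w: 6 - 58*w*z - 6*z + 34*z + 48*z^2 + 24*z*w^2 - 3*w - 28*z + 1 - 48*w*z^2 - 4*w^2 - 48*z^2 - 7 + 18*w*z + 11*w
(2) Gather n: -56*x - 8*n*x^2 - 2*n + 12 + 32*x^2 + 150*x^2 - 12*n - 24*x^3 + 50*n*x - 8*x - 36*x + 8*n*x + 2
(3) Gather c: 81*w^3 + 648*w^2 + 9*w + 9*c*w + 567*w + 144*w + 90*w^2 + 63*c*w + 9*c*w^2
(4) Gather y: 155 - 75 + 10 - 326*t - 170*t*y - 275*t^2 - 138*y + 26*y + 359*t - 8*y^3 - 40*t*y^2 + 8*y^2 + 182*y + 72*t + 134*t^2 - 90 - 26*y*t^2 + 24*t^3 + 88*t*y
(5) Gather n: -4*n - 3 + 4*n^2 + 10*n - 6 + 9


(1) = w^2*(24*z - 4) + w*(-48*z^2 - 40*z + 8)
(2) = n*(-8*x^2 + 58*x - 14) - 24*x^3 + 182*x^2 - 100*x + 14
(3) = c*(9*w^2 + 72*w) + 81*w^3 + 738*w^2 + 720*w
(4) = 24*t^3 - 141*t^2 + 105*t - 8*y^3 + y^2*(8 - 40*t) + y*(-26*t^2 - 82*t + 70)
(5) = 4*n^2 + 6*n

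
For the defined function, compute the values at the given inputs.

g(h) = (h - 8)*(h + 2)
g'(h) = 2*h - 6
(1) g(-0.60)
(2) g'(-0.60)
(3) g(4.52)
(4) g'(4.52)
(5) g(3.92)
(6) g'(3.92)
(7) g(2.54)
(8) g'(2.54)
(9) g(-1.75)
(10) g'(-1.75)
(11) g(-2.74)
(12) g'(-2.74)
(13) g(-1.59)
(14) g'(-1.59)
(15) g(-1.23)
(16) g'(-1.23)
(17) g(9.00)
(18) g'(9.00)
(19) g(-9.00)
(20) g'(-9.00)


(1) = -12.04
(2) = -7.20
(3) = -22.69
(4) = 3.04
(5) = -24.15
(6) = 1.84
(7) = -24.79
(8) = -0.92
(9) = -2.44
(10) = -9.50
(11) = 7.95
(12) = -11.48
(13) = -3.93
(14) = -9.18
(15) = -7.11
(16) = -8.46
(17) = 11.00
(18) = 12.00
(19) = 119.00
(20) = -24.00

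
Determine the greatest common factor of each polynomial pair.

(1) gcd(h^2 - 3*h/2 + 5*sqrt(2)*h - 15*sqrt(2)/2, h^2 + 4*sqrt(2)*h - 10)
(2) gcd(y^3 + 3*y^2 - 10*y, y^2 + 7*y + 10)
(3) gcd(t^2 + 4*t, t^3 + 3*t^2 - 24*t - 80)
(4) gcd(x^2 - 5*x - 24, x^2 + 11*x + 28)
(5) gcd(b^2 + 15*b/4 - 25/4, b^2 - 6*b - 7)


(1) = gcd((h - 3/2)*(h + 5*sqrt(2)), (h - sqrt(2))*(h + 5*sqrt(2))) = h + 5*sqrt(2)
(2) = gcd(y*(y - 2)*(y + 5), (y + 2)*(y + 5)) = y + 5
(3) = gcd(t*(t + 4), (t - 5)*(t + 4)^2) = t + 4
(4) = gcd((x - 8)*(x + 3), (x + 4)*(x + 7)) = 1
(5) = gcd((b - 5/4)*(b + 5), (b - 7)*(b + 1)) = 1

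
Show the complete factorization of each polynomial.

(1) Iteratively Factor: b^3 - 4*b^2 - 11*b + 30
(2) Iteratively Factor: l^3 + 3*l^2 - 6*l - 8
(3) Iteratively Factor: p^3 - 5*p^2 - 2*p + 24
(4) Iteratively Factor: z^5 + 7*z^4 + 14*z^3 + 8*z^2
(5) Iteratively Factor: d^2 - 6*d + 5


(1) = (b - 2)*(b^2 - 2*b - 15) = (b - 5)*(b - 2)*(b + 3)
(2) = (l - 2)*(l^2 + 5*l + 4) = (l - 2)*(l + 1)*(l + 4)
(3) = (p + 2)*(p^2 - 7*p + 12) = (p - 3)*(p + 2)*(p - 4)
(4) = (z)*(z^4 + 7*z^3 + 14*z^2 + 8*z) = z*(z + 4)*(z^3 + 3*z^2 + 2*z) = z^2*(z + 4)*(z^2 + 3*z + 2) = z^2*(z + 1)*(z + 4)*(z + 2)
(5) = (d - 5)*(d - 1)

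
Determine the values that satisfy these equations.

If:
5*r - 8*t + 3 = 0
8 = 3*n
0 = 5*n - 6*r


Then:
n = 8/3
r = 20/9
t = 127/72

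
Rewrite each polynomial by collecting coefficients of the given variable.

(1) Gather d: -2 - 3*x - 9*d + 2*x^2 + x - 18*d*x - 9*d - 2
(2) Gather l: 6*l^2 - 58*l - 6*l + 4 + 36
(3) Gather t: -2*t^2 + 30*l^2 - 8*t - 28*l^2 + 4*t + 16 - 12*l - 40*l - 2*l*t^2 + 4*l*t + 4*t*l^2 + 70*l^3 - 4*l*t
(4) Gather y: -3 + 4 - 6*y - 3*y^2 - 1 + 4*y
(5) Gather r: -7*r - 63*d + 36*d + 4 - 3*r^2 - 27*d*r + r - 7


(1) = d*(-18*x - 18) + 2*x^2 - 2*x - 4
(2) = 6*l^2 - 64*l + 40
(3) = 70*l^3 + 2*l^2 - 52*l + t^2*(-2*l - 2) + t*(4*l^2 - 4) + 16
(4) = -3*y^2 - 2*y
(5) = -27*d - 3*r^2 + r*(-27*d - 6) - 3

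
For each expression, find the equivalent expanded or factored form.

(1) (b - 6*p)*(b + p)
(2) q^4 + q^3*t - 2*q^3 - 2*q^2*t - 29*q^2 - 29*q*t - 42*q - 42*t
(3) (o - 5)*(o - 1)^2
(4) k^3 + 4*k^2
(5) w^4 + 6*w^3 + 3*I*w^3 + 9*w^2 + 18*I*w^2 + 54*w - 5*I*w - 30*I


(1) = b^2 - 5*b*p - 6*p^2
(2) = (q - 7)*(q + 2)*(q + 3)*(q + t)
(3) = o^3 - 7*o^2 + 11*o - 5
(4) = k^2*(k + 4)
(5) = (w + 6)*(w - I)^2*(w + 5*I)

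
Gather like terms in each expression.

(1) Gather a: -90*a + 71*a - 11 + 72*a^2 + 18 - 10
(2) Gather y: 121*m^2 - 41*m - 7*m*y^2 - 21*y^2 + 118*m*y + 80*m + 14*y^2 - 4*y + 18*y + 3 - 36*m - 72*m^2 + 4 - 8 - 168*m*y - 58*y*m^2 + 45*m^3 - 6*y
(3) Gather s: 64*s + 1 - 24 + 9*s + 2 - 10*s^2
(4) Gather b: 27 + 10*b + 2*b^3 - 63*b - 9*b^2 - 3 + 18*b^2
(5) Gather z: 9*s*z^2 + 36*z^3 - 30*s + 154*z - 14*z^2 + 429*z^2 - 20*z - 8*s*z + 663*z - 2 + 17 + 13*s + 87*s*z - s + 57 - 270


(1) = 72*a^2 - 19*a - 3
(2) = 45*m^3 + 49*m^2 + 3*m + y^2*(-7*m - 7) + y*(-58*m^2 - 50*m + 8) - 1
(3) = -10*s^2 + 73*s - 21
(4) = 2*b^3 + 9*b^2 - 53*b + 24
(5) = -18*s + 36*z^3 + z^2*(9*s + 415) + z*(79*s + 797) - 198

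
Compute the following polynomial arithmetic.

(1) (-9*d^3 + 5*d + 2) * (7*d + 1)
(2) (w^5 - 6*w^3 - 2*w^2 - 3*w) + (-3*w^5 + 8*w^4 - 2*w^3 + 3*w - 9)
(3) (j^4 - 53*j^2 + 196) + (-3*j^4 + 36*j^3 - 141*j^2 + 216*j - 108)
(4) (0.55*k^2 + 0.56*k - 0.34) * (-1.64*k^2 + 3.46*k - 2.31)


(1) = -63*d^4 - 9*d^3 + 35*d^2 + 19*d + 2
(2) = -2*w^5 + 8*w^4 - 8*w^3 - 2*w^2 - 9
(3) = -2*j^4 + 36*j^3 - 194*j^2 + 216*j + 88
(4) = -0.902*k^4 + 0.9846*k^3 + 1.2247*k^2 - 2.47*k + 0.7854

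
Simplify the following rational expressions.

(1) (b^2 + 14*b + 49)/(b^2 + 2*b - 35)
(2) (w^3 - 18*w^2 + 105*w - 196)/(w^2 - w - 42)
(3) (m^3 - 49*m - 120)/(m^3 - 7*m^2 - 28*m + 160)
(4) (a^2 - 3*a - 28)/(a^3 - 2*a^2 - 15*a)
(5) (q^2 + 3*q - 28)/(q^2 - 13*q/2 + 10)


(1) = (b + 7)/(b - 5)
(2) = (w^2 - 11*w + 28)/(w + 6)
(3) = (m + 3)/(m - 4)
(4) = (a^2 - 3*a - 28)/(a^3 - 2*a^2 - 15*a)
(5) = (2*q + 14)/(2*q - 5)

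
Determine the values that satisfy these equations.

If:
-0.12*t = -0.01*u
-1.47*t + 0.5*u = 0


Then:
t = 0.00
u = 0.00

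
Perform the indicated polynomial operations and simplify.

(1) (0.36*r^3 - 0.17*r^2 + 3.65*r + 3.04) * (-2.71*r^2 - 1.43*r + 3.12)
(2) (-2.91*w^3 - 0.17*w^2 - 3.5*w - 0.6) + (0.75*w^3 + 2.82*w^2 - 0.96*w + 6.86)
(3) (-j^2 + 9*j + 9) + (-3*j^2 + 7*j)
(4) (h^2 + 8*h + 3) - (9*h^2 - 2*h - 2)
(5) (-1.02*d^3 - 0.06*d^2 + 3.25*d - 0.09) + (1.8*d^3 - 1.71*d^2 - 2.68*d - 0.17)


(1) = -0.9756*r^5 - 0.0541*r^4 - 8.5252*r^3 - 13.9883*r^2 + 7.0408*r + 9.4848
(2) = -2.16*w^3 + 2.65*w^2 - 4.46*w + 6.26
(3) = -4*j^2 + 16*j + 9
(4) = -8*h^2 + 10*h + 5
(5) = 0.78*d^3 - 1.77*d^2 + 0.57*d - 0.26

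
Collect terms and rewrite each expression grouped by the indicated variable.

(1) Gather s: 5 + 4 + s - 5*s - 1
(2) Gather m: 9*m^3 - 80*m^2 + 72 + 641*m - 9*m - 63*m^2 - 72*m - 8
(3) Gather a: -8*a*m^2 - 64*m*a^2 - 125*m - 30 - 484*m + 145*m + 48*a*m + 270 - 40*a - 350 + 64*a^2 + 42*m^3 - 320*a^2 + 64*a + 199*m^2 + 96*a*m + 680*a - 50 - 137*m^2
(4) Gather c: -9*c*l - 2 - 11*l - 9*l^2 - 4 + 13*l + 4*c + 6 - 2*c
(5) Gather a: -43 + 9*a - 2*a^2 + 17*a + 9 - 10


(1) = 8 - 4*s
(2) = 9*m^3 - 143*m^2 + 560*m + 64
(3) = a^2*(-64*m - 256) + a*(-8*m^2 + 144*m + 704) + 42*m^3 + 62*m^2 - 464*m - 160
(4) = c*(2 - 9*l) - 9*l^2 + 2*l
(5) = -2*a^2 + 26*a - 44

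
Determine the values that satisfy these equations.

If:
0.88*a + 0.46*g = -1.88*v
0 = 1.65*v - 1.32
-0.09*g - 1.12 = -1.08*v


Then:
a = -0.22
g = -2.84
v = 0.80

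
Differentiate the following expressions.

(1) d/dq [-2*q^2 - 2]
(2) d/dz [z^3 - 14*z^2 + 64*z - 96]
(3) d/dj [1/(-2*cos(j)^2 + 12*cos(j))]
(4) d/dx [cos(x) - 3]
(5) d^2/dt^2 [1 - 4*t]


(1) = -4*q
(2) = 3*z^2 - 28*z + 64
(3) = (3 - cos(j))*sin(j)/((cos(j) - 6)^2*cos(j)^2)
(4) = -sin(x)
(5) = 0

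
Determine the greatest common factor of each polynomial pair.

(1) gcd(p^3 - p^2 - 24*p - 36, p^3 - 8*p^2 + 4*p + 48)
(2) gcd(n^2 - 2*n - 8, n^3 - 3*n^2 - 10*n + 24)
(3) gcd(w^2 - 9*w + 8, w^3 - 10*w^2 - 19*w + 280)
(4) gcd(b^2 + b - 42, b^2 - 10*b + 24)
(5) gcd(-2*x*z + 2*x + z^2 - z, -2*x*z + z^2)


(1) = p^2 - 4*p - 12
(2) = n - 4
(3) = w - 8
(4) = gcd((b - 6)*(b + 7), (b - 6)*(b - 4)) = b - 6
(5) = 2*x - z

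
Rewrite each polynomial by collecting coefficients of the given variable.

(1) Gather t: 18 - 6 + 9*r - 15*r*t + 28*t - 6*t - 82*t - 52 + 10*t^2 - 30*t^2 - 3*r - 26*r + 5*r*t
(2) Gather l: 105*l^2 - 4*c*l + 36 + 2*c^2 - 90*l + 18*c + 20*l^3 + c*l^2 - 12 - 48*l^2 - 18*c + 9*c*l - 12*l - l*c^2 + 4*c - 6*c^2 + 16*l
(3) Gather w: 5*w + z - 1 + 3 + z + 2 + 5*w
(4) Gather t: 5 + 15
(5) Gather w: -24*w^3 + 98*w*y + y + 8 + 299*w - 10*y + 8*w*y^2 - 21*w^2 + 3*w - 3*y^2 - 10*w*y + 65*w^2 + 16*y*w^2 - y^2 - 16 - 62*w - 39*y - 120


(1) = -20*r - 20*t^2 + t*(-10*r - 60) - 40
(2) = -4*c^2 + 4*c + 20*l^3 + l^2*(c + 57) + l*(-c^2 + 5*c - 86) + 24
(3) = 10*w + 2*z + 4
(4) = 20
(5) = -24*w^3 + w^2*(16*y + 44) + w*(8*y^2 + 88*y + 240) - 4*y^2 - 48*y - 128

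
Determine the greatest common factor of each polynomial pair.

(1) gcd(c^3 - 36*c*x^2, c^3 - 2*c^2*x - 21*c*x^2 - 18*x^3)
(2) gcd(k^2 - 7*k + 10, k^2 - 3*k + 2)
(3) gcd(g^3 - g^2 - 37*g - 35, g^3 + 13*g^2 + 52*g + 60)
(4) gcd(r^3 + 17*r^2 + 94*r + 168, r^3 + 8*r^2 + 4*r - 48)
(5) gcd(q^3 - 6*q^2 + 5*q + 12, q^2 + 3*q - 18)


(1) = gcd(c*(c - 6*x)*(c + 6*x), (c - 6*x)*(c + x)*(c + 3*x)) = -c + 6*x
(2) = gcd((k - 5)*(k - 2), (k - 2)*(k - 1)) = k - 2
(3) = gcd((g - 7)*(g + 1)*(g + 5), (g + 2)*(g + 5)*(g + 6)) = g + 5
(4) = gcd((r + 4)*(r + 6)*(r + 7), (r - 2)*(r + 4)*(r + 6)) = r^2 + 10*r + 24
(5) = gcd((q - 4)*(q - 3)*(q + 1), (q - 3)*(q + 6)) = q - 3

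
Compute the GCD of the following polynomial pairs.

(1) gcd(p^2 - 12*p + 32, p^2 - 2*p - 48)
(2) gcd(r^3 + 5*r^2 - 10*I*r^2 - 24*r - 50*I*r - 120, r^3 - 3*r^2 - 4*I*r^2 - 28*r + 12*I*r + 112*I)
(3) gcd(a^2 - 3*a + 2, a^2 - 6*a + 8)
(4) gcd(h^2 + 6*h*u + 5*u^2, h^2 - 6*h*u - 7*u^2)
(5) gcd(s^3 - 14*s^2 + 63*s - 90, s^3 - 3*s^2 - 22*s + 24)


(1) = p - 8
(2) = r - 4*I
(3) = a - 2
(4) = h + u
(5) = s - 6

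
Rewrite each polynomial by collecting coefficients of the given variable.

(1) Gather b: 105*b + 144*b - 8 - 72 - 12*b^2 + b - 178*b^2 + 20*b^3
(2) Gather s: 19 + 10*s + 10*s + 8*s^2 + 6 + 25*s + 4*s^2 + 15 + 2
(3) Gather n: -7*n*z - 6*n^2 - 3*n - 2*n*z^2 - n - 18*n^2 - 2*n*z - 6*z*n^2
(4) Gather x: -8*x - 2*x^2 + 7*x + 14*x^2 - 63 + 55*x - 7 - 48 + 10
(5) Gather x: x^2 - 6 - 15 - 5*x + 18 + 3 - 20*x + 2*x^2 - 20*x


(1) = 20*b^3 - 190*b^2 + 250*b - 80
(2) = 12*s^2 + 45*s + 42
(3) = n^2*(-6*z - 24) + n*(-2*z^2 - 9*z - 4)
(4) = 12*x^2 + 54*x - 108
(5) = 3*x^2 - 45*x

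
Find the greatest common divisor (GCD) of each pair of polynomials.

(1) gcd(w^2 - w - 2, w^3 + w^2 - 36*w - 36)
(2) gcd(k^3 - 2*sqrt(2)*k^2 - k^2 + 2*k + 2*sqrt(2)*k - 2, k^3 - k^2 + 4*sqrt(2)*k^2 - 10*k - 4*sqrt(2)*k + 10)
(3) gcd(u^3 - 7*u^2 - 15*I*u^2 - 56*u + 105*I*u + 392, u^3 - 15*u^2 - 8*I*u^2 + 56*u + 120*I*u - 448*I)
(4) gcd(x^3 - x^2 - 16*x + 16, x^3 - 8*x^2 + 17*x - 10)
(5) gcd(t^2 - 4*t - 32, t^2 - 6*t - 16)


(1) = gcd((w - 2)*(w + 1), (w - 6)*(w + 1)*(w + 6)) = w + 1
(2) = k^2 + k*(-sqrt(2) - 1) + sqrt(2)
(3) = u^2 + u*(-7 - 8*I) + 56*I
(4) = gcd((x - 4)*(x - 1)*(x + 4), (x - 5)*(x - 2)*(x - 1)) = x - 1
(5) = gcd((t - 8)*(t + 4), (t - 8)*(t + 2)) = t - 8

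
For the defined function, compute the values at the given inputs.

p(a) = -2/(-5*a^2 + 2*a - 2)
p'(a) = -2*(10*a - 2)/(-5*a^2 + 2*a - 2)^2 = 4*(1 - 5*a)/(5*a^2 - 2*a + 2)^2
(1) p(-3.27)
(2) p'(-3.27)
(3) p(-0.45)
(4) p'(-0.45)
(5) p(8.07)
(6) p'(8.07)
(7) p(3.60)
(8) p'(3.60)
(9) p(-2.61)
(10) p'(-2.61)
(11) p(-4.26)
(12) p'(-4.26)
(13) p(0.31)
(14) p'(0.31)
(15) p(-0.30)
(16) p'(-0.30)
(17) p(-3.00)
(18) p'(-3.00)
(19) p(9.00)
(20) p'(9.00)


(1) = 0.03
(2) = 0.02
(3) = 0.51
(4) = 0.85
(5) = 0.01
(6) = -0.00
(7) = 0.03
(8) = -0.02
(9) = 0.05
(10) = 0.03
(11) = 0.02
(12) = 0.01
(13) = 1.07
(14) = -0.64
(15) = 0.66
(16) = 1.07
(17) = 0.04
(18) = 0.02
(19) = 0.01
(20) = -0.00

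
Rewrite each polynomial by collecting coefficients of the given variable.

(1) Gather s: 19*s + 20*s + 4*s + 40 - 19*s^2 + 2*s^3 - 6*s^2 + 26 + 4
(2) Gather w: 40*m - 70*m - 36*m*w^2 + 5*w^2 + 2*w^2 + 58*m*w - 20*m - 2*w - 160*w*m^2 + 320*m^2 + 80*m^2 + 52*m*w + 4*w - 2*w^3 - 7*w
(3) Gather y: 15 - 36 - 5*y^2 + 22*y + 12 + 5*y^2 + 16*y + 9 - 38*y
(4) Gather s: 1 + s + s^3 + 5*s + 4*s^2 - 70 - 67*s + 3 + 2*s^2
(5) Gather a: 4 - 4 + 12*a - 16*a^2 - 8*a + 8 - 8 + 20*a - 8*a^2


(1) = 2*s^3 - 25*s^2 + 43*s + 70
(2) = 400*m^2 - 50*m - 2*w^3 + w^2*(7 - 36*m) + w*(-160*m^2 + 110*m - 5)
(3) = 0
(4) = s^3 + 6*s^2 - 61*s - 66
(5) = -24*a^2 + 24*a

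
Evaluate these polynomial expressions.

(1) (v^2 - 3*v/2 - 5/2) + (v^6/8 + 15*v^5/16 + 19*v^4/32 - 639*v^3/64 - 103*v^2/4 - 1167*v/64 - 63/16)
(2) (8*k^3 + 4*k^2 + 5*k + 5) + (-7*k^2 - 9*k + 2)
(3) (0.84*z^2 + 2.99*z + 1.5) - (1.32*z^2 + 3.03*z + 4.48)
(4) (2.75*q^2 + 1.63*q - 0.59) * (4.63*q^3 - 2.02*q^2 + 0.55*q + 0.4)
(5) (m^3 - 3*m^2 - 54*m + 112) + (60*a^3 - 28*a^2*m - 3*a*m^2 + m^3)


(1) = v^6/8 + 15*v^5/16 + 19*v^4/32 - 639*v^3/64 - 99*v^2/4 - 1263*v/64 - 103/16
(2) = 8*k^3 - 3*k^2 - 4*k + 7
(3) = -0.48*z^2 - 0.04*z - 2.98
(4) = 12.7325*q^5 + 1.9919*q^4 - 4.5118*q^3 + 3.1883*q^2 + 0.3275*q - 0.236
(5) = 60*a^3 - 28*a^2*m - 3*a*m^2 + 2*m^3 - 3*m^2 - 54*m + 112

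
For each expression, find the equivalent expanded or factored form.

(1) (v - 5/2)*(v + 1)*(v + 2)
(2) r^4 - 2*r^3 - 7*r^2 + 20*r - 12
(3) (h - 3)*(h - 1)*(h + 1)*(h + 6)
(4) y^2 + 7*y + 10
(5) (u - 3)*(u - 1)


(1) = v^3 + v^2/2 - 11*v/2 - 5
(2) = (r - 2)^2*(r - 1)*(r + 3)
(3) = h^4 + 3*h^3 - 19*h^2 - 3*h + 18
(4) = (y + 2)*(y + 5)
(5) = u^2 - 4*u + 3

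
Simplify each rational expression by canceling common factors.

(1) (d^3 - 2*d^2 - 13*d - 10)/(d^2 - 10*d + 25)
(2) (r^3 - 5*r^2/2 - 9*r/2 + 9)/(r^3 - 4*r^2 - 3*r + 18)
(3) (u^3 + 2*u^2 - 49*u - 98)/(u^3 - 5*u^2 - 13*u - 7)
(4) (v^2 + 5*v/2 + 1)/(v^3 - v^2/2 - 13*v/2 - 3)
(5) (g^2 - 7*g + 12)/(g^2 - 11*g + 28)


(1) = (d^2 + 3*d + 2)/(d - 5)
(2) = (2*r - 3)/(2*r - 6)
(3) = (u^2 + 9*u + 14)/(u^2 + 2*u + 1)
(4) = 1/(v - 3)
(5) = (g - 3)/(g - 7)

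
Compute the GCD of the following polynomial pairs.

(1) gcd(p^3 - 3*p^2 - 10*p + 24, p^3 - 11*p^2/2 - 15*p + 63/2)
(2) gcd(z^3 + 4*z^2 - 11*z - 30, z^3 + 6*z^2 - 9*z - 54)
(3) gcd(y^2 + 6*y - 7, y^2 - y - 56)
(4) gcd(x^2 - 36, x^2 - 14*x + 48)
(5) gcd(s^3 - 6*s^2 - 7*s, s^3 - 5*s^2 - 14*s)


(1) = p + 3
(2) = z - 3
(3) = gcd((y - 1)*(y + 7), (y - 8)*(y + 7)) = y + 7
(4) = x - 6
(5) = s^2 - 7*s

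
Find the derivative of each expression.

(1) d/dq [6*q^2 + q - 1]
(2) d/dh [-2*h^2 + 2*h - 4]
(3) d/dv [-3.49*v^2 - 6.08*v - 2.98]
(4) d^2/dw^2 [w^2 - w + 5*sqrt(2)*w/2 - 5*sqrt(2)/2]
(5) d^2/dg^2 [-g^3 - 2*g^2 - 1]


(1) = 12*q + 1
(2) = 2 - 4*h
(3) = -6.98*v - 6.08
(4) = 2
(5) = -6*g - 4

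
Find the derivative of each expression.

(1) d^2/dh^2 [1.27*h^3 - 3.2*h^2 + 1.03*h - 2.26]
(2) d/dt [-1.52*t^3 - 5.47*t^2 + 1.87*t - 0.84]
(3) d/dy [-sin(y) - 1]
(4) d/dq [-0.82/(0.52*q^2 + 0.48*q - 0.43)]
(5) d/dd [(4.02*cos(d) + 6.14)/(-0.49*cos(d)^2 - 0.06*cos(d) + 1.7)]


(1) = 7.62*h - 6.4
(2) = -4.56*t^2 - 10.94*t + 1.87
(3) = -cos(y)
(4) = (0.8528*q + 0.3936)/(0.52*q^2 + 0.48*q - 0.43)^2
(5) = (1.9698*sin(d)^2 - 6.0172*cos(d) - 9.1722)*sin(d)/(0.49*cos(d)^2 + 0.06*cos(d) - 1.7)^2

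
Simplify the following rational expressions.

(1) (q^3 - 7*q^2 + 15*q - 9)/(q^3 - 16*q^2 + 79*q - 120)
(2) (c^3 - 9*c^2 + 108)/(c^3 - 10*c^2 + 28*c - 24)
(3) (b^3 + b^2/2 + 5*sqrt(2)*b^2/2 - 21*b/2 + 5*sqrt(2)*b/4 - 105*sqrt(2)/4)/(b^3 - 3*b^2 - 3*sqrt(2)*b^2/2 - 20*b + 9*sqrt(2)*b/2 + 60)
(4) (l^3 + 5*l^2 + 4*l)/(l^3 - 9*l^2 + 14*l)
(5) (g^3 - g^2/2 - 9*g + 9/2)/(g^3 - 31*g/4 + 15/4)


(1) = (q^2 - 4*q + 3)/(q^2 - 13*q + 40)
(2) = (c^2 - 3*c - 18)/(c^2 - 4*c + 4)
(3) = (8*b + 28)/(8*b - 32*sqrt(2))
(4) = (l^2 + 5*l + 4)/(l^2 - 9*l + 14)
(5) = (2*g - 6)/(2*g - 5)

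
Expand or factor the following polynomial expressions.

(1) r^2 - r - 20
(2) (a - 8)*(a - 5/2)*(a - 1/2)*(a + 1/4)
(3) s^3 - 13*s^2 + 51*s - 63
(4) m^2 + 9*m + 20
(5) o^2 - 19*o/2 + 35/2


(1) = (r - 5)*(r + 4)
(2) = a^4 - 43*a^3/4 + 45*a^2/2 - 59*a/16 - 5/2
(3) = (s - 7)*(s - 3)^2
(4) = (m + 4)*(m + 5)
(5) = (o - 7)*(o - 5/2)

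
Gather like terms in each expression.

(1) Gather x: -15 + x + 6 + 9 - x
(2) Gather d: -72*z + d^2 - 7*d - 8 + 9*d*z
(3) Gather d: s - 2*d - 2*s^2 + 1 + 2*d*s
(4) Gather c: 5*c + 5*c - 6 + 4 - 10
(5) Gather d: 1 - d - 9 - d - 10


(1) = 0
(2) = d^2 + d*(9*z - 7) - 72*z - 8
(3) = d*(2*s - 2) - 2*s^2 + s + 1
(4) = 10*c - 12
(5) = -2*d - 18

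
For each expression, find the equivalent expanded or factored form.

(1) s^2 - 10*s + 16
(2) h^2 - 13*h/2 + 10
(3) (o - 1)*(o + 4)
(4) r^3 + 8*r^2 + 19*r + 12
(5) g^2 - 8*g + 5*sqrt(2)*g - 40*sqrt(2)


(1) = (s - 8)*(s - 2)
(2) = (h - 4)*(h - 5/2)
(3) = o^2 + 3*o - 4
(4) = (r + 1)*(r + 3)*(r + 4)
(5) = (g - 8)*(g + 5*sqrt(2))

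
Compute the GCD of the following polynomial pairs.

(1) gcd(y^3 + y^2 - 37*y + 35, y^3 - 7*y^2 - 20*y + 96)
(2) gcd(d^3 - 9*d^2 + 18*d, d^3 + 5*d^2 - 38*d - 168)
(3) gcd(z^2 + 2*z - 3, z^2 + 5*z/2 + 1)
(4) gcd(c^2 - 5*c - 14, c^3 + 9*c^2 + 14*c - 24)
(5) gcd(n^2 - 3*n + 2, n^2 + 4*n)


(1) = gcd((y - 5)*(y - 1)*(y + 7), (y - 8)*(y - 3)*(y + 4)) = 1
(2) = gcd(d*(d - 6)*(d - 3), (d - 6)*(d + 4)*(d + 7)) = d - 6
(3) = 1
(4) = gcd((c - 7)*(c + 2), (c - 1)*(c + 4)*(c + 6)) = 1
(5) = gcd((n - 2)*(n - 1), n*(n + 4)) = 1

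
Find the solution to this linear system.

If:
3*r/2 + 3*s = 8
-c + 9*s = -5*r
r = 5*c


Then:
c = -16
r = -80
s = 128/3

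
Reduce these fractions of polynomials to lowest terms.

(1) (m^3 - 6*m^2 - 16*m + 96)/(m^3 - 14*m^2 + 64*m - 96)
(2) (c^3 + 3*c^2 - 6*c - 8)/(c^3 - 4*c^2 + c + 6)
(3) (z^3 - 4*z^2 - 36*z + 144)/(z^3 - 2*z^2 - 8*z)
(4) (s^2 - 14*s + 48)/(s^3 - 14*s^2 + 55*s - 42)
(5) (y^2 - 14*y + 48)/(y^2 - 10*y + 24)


(1) = (m + 4)/(m - 4)
(2) = (c + 4)/(c - 3)
(3) = (z^2 - 36)/(z^2 + 2*z)
(4) = (s - 8)/(s^2 - 8*s + 7)
(5) = (y - 8)/(y - 4)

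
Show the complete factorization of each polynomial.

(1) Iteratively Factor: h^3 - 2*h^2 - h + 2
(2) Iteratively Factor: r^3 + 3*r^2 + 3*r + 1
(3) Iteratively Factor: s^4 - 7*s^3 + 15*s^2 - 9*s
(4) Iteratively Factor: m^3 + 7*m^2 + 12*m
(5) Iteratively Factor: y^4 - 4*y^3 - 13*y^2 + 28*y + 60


(1) = (h + 1)*(h^2 - 3*h + 2) = (h - 2)*(h + 1)*(h - 1)
(2) = (r + 1)*(r^2 + 2*r + 1) = (r + 1)^2*(r + 1)
(3) = (s)*(s^3 - 7*s^2 + 15*s - 9) = s*(s - 1)*(s^2 - 6*s + 9) = s*(s - 3)*(s - 1)*(s - 3)
(4) = (m + 4)*(m^2 + 3*m) = m*(m + 4)*(m + 3)
(5) = (y + 2)*(y^3 - 6*y^2 - y + 30) = (y - 5)*(y + 2)*(y^2 - y - 6) = (y - 5)*(y + 2)^2*(y - 3)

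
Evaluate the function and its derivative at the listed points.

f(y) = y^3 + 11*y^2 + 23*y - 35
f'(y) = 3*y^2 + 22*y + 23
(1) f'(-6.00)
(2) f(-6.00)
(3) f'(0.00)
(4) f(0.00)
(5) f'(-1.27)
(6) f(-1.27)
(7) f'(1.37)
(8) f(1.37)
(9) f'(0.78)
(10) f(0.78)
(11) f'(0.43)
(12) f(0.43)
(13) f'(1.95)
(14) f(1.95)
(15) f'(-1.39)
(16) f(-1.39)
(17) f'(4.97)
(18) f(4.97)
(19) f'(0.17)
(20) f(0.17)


(1) = -1.00
(2) = 7.00
(3) = 23.00
(4) = -35.00
(5) = -0.10
(6) = -48.52
(7) = 58.77
(8) = 19.73
(9) = 41.99
(10) = -9.89
(11) = 33.01
(12) = -23.00
(13) = 77.31
(14) = 59.09
(15) = -1.78
(16) = -48.40
(17) = 206.44
(18) = 473.78
(19) = 26.83
(20) = -30.77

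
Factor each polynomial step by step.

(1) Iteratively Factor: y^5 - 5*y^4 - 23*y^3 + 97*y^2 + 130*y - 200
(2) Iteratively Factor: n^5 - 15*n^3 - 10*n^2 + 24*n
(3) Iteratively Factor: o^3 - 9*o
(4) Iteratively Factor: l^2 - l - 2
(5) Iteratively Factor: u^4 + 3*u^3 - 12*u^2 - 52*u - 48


(1) = (y - 5)*(y^4 - 23*y^2 - 18*y + 40) = (y - 5)*(y - 1)*(y^3 + y^2 - 22*y - 40) = (y - 5)*(y - 1)*(y + 2)*(y^2 - y - 20) = (y - 5)*(y - 1)*(y + 2)*(y + 4)*(y - 5)
(2) = (n - 1)*(n^4 + n^3 - 14*n^2 - 24*n) = (n - 4)*(n - 1)*(n^3 + 5*n^2 + 6*n) = (n - 4)*(n - 1)*(n + 2)*(n^2 + 3*n) = n*(n - 4)*(n - 1)*(n + 2)*(n + 3)
(3) = (o - 3)*(o^2 + 3*o) = o*(o - 3)*(o + 3)
(4) = (l + 1)*(l - 2)
(5) = (u + 2)*(u^3 + u^2 - 14*u - 24) = (u + 2)^2*(u^2 - u - 12) = (u + 2)^2*(u + 3)*(u - 4)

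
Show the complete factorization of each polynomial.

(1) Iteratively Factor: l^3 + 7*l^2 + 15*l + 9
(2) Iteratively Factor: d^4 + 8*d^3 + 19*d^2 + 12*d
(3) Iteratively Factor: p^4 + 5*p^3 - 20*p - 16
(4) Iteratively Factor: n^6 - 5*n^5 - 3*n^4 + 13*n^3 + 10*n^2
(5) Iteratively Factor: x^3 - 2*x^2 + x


(1) = (l + 1)*(l^2 + 6*l + 9) = (l + 1)*(l + 3)*(l + 3)
(2) = (d + 4)*(d^3 + 4*d^2 + 3*d) = (d + 3)*(d + 4)*(d^2 + d) = (d + 1)*(d + 3)*(d + 4)*(d)
(3) = (p + 2)*(p^3 + 3*p^2 - 6*p - 8) = (p + 1)*(p + 2)*(p^2 + 2*p - 8) = (p - 2)*(p + 1)*(p + 2)*(p + 4)
(4) = (n + 1)*(n^5 - 6*n^4 + 3*n^3 + 10*n^2) = (n + 1)^2*(n^4 - 7*n^3 + 10*n^2) = n*(n + 1)^2*(n^3 - 7*n^2 + 10*n) = n^2*(n + 1)^2*(n^2 - 7*n + 10) = n^2*(n - 2)*(n + 1)^2*(n - 5)
(5) = (x - 1)*(x^2 - x) = (x - 1)^2*(x)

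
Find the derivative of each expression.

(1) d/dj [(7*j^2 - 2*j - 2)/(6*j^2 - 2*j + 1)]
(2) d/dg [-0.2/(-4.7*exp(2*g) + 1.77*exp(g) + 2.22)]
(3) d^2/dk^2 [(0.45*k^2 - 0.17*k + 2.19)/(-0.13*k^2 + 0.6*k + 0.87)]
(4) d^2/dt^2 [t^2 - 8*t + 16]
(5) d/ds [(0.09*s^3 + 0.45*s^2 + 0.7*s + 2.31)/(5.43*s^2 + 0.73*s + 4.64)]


(1) = 2*(-j^2 + 19*j - 3)/(36*j^4 - 24*j^3 + 16*j^2 - 4*j + 1)
(2) = (0.354 - 1.88*exp(g))*exp(g)/(-4.7*exp(2*g) + 1.77*exp(g) + 2.22)^2
(3) = (-0.064454*k^3 - 0.527436*k^2 + 1.140282*k - 2.930868)/(0.002197*k^6 - 0.03042*k^5 + 0.096291*k^4 + 0.19116*k^3 - 0.644409*k^2 - 1.36242*k - 0.658503)
(4) = 2
(5) = (0.4887*s^4 + 0.1314*s^3 - 2.2197*s^2 - 20.9106*s + 1.5617)/(29.4849*s^4 + 7.9278*s^3 + 50.9233*s^2 + 6.7744*s + 21.5296)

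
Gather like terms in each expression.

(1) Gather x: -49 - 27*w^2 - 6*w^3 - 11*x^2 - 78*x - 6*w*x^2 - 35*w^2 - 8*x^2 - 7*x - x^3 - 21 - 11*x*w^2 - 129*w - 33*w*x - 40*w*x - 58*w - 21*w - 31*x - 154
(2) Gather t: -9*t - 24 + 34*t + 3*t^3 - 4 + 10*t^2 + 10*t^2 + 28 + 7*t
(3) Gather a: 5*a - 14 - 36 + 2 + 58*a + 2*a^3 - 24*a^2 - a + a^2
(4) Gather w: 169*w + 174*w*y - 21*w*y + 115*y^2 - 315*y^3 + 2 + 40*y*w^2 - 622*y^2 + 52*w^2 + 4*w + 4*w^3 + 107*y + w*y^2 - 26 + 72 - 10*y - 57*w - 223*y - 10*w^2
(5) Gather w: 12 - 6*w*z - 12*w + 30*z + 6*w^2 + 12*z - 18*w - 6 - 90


(1) = -6*w^3 - 62*w^2 - 208*w - x^3 + x^2*(-6*w - 19) + x*(-11*w^2 - 73*w - 116) - 224
(2) = 3*t^3 + 20*t^2 + 32*t
(3) = 2*a^3 - 23*a^2 + 62*a - 48
(4) = 4*w^3 + w^2*(40*y + 42) + w*(y^2 + 153*y + 116) - 315*y^3 - 507*y^2 - 126*y + 48
(5) = 6*w^2 + w*(-6*z - 30) + 42*z - 84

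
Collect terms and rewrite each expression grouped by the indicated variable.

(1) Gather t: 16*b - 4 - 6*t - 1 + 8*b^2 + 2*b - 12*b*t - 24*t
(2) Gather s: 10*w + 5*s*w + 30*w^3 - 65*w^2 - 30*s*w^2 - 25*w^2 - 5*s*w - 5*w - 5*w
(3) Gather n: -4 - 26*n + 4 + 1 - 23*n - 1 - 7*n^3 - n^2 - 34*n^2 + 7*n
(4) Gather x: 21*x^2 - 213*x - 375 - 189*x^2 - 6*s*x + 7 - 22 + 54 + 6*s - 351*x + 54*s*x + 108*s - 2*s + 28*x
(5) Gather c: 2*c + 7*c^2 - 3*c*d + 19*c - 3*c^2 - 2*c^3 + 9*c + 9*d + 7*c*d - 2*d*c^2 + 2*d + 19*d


(1) = 8*b^2 + 18*b + t*(-12*b - 30) - 5
(2) = -30*s*w^2 + 30*w^3 - 90*w^2
(3) = -7*n^3 - 35*n^2 - 42*n
(4) = 112*s - 168*x^2 + x*(48*s - 536) - 336
(5) = -2*c^3 + c^2*(4 - 2*d) + c*(4*d + 30) + 30*d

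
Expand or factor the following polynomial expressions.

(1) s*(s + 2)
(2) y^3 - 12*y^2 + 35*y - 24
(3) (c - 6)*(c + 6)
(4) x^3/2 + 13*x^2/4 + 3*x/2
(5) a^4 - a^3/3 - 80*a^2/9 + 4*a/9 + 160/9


(1) = s^2 + 2*s
(2) = (y - 8)*(y - 3)*(y - 1)
(3) = c^2 - 36
(4) = x*(x/2 + 1/4)*(x + 6)
(5) = (a - 8/3)*(a - 5/3)*(a + 2)^2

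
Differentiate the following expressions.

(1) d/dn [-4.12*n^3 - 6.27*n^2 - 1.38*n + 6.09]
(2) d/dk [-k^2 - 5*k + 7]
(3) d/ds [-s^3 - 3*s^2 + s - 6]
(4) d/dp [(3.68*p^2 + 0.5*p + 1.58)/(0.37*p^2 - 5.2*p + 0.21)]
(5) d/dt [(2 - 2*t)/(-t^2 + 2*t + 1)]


(1) = -12.36*n^2 - 12.54*n - 1.38
(2) = -2*k - 5
(3) = -3*s^2 - 6*s + 1
(4) = (-19.321*p^2 + 0.3764*p + 8.321)/(0.1369*p^4 - 3.848*p^3 + 27.1954*p^2 - 2.184*p + 0.0441)
(5) = 2*(-t^2 + 2*t - 3)/(t^4 - 4*t^3 + 2*t^2 + 4*t + 1)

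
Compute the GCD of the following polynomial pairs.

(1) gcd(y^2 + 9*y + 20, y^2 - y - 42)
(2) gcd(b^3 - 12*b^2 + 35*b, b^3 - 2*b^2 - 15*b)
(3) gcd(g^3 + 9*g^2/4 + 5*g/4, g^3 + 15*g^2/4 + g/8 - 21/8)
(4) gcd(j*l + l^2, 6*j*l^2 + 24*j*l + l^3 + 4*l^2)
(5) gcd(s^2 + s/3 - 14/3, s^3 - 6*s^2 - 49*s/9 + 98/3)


(1) = 1
(2) = b^2 - 5*b
(3) = g + 1
(4) = l
(5) = s + 7/3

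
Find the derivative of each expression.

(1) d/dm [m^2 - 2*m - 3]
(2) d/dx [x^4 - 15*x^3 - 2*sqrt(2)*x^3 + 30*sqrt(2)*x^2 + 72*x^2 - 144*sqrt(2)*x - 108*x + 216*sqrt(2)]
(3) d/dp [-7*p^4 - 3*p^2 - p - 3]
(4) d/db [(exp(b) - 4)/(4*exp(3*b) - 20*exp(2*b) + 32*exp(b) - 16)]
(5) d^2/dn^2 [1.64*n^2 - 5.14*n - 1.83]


(1) = 2*m - 2
(2) = 4*x^3 - 45*x^2 - 6*sqrt(2)*x^2 + 60*sqrt(2)*x + 144*x - 144*sqrt(2) - 108
(3) = -28*p^3 - 6*p - 1
(4) = (-2*exp(2*b) + 13*exp(b) - 14)*exp(b)/(4*(exp(5*b) - 8*exp(4*b) + 25*exp(3*b) - 38*exp(2*b) + 28*exp(b) - 8))
(5) = 3.28000000000000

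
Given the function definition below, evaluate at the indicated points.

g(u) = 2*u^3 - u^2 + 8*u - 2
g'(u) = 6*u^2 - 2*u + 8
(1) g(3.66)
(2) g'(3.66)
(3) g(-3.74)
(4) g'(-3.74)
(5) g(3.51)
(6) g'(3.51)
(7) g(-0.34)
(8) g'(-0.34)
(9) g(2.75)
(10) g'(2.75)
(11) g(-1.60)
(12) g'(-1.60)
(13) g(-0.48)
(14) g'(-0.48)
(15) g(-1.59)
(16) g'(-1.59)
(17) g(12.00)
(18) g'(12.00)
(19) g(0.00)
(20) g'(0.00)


(1) = 111.94
(2) = 81.05
(3) = -150.53
(4) = 99.41
(5) = 100.25
(6) = 74.90
(7) = -4.91
(8) = 9.37
(9) = 54.03
(10) = 47.88
(11) = -25.55
(12) = 26.56
(13) = -6.29
(14) = 10.34
(15) = -25.29
(16) = 26.35
(17) = 3406.00
(18) = 848.00
(19) = -2.00
(20) = 8.00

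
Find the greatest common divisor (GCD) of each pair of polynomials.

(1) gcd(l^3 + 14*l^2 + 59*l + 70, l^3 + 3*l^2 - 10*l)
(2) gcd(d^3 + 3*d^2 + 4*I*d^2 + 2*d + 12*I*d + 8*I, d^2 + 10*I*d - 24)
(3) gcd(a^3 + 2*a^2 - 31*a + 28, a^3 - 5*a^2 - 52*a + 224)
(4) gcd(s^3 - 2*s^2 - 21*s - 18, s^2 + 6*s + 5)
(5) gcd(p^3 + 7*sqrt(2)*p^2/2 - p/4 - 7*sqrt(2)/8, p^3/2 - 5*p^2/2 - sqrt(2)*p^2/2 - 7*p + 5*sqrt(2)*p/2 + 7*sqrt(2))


(1) = gcd((l + 2)*(l + 5)*(l + 7), l*(l - 2)*(l + 5)) = l + 5
(2) = gcd((d + 1)*(d + 2)*(d + 4*I), (d + 4*I)*(d + 6*I)) = d + 4*I
(3) = gcd((a - 4)*(a - 1)*(a + 7), (a - 8)*(a - 4)*(a + 7)) = a^2 + 3*a - 28
(4) = s + 1
(5) = 1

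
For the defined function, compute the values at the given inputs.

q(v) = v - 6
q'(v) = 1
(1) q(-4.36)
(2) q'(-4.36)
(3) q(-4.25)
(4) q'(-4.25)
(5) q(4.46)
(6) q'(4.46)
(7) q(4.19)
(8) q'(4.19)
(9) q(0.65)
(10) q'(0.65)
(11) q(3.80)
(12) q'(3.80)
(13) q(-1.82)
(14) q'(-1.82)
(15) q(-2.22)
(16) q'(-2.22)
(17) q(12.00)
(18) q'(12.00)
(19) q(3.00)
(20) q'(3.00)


(1) = -10.36
(2) = 1.00
(3) = -10.25
(4) = 1.00
(5) = -1.54
(6) = 1.00
(7) = -1.81
(8) = 1.00
(9) = -5.35
(10) = 1.00
(11) = -2.20
(12) = 1.00
(13) = -7.82
(14) = 1.00
(15) = -8.22
(16) = 1.00
(17) = 6.00
(18) = 1.00
(19) = -3.00
(20) = 1.00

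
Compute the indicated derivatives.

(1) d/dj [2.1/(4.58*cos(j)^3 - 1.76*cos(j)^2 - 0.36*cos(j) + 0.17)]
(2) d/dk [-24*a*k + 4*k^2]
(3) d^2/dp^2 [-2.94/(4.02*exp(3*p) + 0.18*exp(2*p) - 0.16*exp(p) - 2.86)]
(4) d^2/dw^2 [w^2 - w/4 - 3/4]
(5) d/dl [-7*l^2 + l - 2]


(1) = (28.854*cos(j)^2 - 7.392*cos(j) - 0.756)*sin(j)/(4.58*cos(j)^3 - 1.76*cos(j)^2 - 0.36*cos(j) + 0.17)^2
(2) = -24*a + 8*k
(3) = (-2.94*(12.06*exp(2*p) + 0.36*exp(p) - 0.16)*(24.12*exp(2*p) + 0.72*exp(p) - 0.32)*exp(p) + (106.3692*exp(2*p) + 2.1168*exp(p) - 0.4704)*(4.02*exp(3*p) + 0.18*exp(2*p) - 0.16*exp(p) - 2.86))*exp(p)/(4.02*exp(3*p) + 0.18*exp(2*p) - 0.16*exp(p) - 2.86)^3
(4) = 2
(5) = 1 - 14*l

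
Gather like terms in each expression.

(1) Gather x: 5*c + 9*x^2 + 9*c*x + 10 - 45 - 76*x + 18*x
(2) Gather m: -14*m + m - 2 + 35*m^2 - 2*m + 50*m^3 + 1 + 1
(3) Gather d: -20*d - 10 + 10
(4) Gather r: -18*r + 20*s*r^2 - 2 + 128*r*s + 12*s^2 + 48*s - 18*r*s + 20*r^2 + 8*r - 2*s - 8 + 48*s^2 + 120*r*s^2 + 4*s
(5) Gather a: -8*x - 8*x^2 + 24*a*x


(1) = 5*c + 9*x^2 + x*(9*c - 58) - 35
(2) = 50*m^3 + 35*m^2 - 15*m
(3) = -20*d
(4) = r^2*(20*s + 20) + r*(120*s^2 + 110*s - 10) + 60*s^2 + 50*s - 10
(5) = 24*a*x - 8*x^2 - 8*x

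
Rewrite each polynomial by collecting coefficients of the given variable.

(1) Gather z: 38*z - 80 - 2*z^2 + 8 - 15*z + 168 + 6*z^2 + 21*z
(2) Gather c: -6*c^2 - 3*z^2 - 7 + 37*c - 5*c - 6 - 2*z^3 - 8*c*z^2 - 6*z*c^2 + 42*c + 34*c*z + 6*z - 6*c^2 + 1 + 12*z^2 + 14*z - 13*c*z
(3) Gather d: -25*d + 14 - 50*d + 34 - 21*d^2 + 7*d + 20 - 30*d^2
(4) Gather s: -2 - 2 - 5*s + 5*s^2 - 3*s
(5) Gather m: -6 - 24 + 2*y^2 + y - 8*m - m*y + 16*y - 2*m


(1) = 4*z^2 + 44*z + 96
(2) = c^2*(-6*z - 12) + c*(-8*z^2 + 21*z + 74) - 2*z^3 + 9*z^2 + 20*z - 12
(3) = -51*d^2 - 68*d + 68
(4) = 5*s^2 - 8*s - 4
(5) = m*(-y - 10) + 2*y^2 + 17*y - 30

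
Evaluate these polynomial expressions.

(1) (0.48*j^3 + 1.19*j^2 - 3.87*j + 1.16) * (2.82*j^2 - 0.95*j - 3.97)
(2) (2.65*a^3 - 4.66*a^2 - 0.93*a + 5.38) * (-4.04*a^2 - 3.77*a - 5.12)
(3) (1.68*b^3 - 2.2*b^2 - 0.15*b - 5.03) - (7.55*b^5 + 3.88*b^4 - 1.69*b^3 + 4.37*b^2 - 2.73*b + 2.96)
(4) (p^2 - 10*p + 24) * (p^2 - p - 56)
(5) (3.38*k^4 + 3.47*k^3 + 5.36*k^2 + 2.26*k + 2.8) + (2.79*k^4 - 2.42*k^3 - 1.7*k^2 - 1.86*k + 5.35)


(1) = 1.3536*j^5 + 2.8998*j^4 - 13.9495*j^3 + 2.2234*j^2 + 14.2619*j - 4.6052
(2) = -10.706*a^5 + 8.8359*a^4 + 7.7574*a^3 + 5.6301*a^2 - 15.521*a - 27.5456
(3) = -7.55*b^5 - 3.88*b^4 + 3.37*b^3 - 6.57*b^2 + 2.58*b - 7.99
(4) = p^4 - 11*p^3 - 22*p^2 + 536*p - 1344
(5) = 6.17*k^4 + 1.05*k^3 + 3.66*k^2 + 0.4*k + 8.15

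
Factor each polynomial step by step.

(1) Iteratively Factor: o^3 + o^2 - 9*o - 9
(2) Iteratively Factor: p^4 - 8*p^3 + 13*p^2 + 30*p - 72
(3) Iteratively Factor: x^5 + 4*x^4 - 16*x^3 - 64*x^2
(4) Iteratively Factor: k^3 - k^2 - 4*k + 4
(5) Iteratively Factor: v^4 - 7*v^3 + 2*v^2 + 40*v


(1) = (o + 1)*(o^2 - 9) = (o - 3)*(o + 1)*(o + 3)
(2) = (p - 3)*(p^3 - 5*p^2 - 2*p + 24) = (p - 3)*(p + 2)*(p^2 - 7*p + 12) = (p - 3)^2*(p + 2)*(p - 4)
(3) = (x + 4)*(x^4 - 16*x^2) = x*(x + 4)*(x^3 - 16*x) = x*(x + 4)^2*(x^2 - 4*x) = x^2*(x + 4)^2*(x - 4)
(4) = (k + 2)*(k^2 - 3*k + 2) = (k - 2)*(k + 2)*(k - 1)
(5) = (v)*(v^3 - 7*v^2 + 2*v + 40) = v*(v - 5)*(v^2 - 2*v - 8) = v*(v - 5)*(v - 4)*(v + 2)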